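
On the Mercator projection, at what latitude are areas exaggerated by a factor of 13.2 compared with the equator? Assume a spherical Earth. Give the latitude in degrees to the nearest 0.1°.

74.0°

Mercator areal scale is sec²φ.
sec²φ = 13.2  ⇒  cos²φ = 0.07576  ⇒  cos φ = 0.2752.
φ = arccos(0.2752) ≈ 74.0°.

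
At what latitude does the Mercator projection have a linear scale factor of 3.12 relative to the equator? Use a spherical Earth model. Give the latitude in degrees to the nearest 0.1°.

Mercator scale is k = sec φ = 1/cos φ.
1/cos φ = 3.12  ⇒  cos φ = 0.3205  ⇒  φ = arccos(0.3205) ≈ 71.3°.

71.3°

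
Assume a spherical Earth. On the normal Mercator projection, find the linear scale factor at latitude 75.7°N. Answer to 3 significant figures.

Mercator is conformal, so the point scale is isotropic: h = k = sec φ = 1/cos φ.
k = 1/cos 75.7° = 1/0.2470 = 4.049.

4.05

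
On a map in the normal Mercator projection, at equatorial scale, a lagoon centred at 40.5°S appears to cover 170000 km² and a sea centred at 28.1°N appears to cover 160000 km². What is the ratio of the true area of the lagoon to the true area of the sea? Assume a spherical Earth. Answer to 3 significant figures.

0.790

Mercator's areal exaggeration is sec²φ; hence true area = (apparent area) · cos²φ.
True area of lagoon: 170000 × cos²(40.5°) = 170000 × 0.5782 = 98300 km².
True area of sea: 160000 × cos²(28.1°) = 160000 × 0.7781 = 124500 km².
Ratio = 98300 / 124500 ≈ 0.790.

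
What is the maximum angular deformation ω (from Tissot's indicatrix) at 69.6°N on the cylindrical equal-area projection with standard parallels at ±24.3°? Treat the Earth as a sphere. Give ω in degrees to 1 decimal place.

96.3°

For cylindrical equal-area with standard parallel φ₀, h = cos φ / cos φ₀ and k = cos φ₀ / cos φ, so h·k = 1.
At 69.6°: h = 0.3825, k = 2.615; principal scales a = 2.615, b = 0.3825.
sin(ω/2) = (a − b)/(a + b) = 2.232/2.997 = 0.7448, so ω = 2 arcsin(0.7448) ≈ 96.3°.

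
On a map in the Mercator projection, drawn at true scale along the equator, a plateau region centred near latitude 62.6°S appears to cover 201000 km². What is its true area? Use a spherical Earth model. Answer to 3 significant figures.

42600 km²

The Mercator projection is conformal; its linear scale factor is the same in every direction and equals sec φ = 1/cos φ.
Areal scale = k² = sec²φ = 1/cos²(62.6°) = 1/0.4602² = 4.722.
True area = apparent / (areal scale) = 201000 / 4.722 ≈ 42600 km².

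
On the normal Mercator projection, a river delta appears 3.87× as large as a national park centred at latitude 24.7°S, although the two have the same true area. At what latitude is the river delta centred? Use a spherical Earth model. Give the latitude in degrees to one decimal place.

For equal true areas on Mercator, apparent areas scale as sec²φ, so the ratio is cos²φ₂ / cos²φ₁.
cos²φ₂ / cos²φ₁ = 3.87  ⇒  cos φ₁ = cos 24.7° / √3.87 = 0.9085/1.967 = 0.4618.
φ₁ = arccos(0.4618) ≈ 62.5°.

62.5°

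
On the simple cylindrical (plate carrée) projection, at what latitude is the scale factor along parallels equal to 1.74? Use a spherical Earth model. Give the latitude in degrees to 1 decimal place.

Plate carrée: h = 1, k = sec φ along parallels.
sec φ = 1.74  ⇒  cos φ = 0.5747  ⇒  φ ≈ 54.9°.

54.9°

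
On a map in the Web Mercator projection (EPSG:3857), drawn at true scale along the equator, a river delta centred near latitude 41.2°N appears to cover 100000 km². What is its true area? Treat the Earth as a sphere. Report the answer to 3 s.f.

For Mercator, h = k = sec φ (a conformal cylindrical projection has a single point scale, 1/cos φ).
Areal scale = k² = sec²φ = 1/cos²(41.2°) = 1/0.7524² = 1.766.
True area = apparent / (areal scale) = 100000 / 1.766 ≈ 56600 km².

56600 km²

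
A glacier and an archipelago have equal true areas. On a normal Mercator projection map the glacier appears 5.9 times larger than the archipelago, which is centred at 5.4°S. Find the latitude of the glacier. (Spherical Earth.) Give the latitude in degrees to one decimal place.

On Mercator, (apparent₁)/(apparent₂) = sec²φ₁ / sec²φ₂ when true areas are equal.
cos²φ₂ / cos²φ₁ = 5.9  ⇒  cos φ₁ = cos 5.4° / √5.9 = 0.9956/2.429 = 0.4099.
φ₁ = arccos(0.4099) ≈ 65.8°.

65.8°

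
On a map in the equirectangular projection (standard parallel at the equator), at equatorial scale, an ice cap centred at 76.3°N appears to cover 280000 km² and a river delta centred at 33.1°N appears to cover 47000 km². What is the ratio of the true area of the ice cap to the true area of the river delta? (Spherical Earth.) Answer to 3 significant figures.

1.68

Plate carrée has h = 1 and k = sec φ, giving areal scale sec φ; true area = (apparent area) · cos φ.
True area of ice cap: 280000 × cos(76.3°) = 280000 × 0.2368 = 66310 km².
True area of river delta: 47000 × cos(33.1°) = 47000 × 0.8377 = 39370 km².
Ratio = 66310 / 39370 ≈ 1.68.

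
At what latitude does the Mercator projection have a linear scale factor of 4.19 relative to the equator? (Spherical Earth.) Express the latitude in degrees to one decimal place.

76.2°

Mercator scale is k = sec φ = 1/cos φ.
1/cos φ = 4.19  ⇒  cos φ = 0.2387  ⇒  φ = arccos(0.2387) ≈ 76.2°.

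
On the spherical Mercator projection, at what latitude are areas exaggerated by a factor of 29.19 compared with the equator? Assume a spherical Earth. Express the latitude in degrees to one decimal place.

79.3°

Mercator areal scale is sec²φ.
sec²φ = 29.19  ⇒  cos²φ = 0.03426  ⇒  cos φ = 0.1851.
φ = arccos(0.1851) ≈ 79.3°.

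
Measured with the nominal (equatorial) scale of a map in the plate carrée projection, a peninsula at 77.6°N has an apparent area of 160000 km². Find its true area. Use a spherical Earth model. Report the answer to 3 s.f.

In the plate carrée (x = Rλ, y = Rφ), meridians are true-scale (h = 1) and parallels are stretched by k = sec φ.
Areal scale = h·k = 1 × sec φ; at 77.6°, h = 1.000, k = 4.657, so h·k = 4.657.
True area = apparent / (areal scale) = 160000 / 4.657 ≈ 34400 km².

34400 km²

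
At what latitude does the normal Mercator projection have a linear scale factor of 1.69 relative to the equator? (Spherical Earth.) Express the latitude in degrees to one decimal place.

53.7°

Mercator scale is k = sec φ = 1/cos φ.
1/cos φ = 1.69  ⇒  cos φ = 0.5917  ⇒  φ = arccos(0.5917) ≈ 53.7°.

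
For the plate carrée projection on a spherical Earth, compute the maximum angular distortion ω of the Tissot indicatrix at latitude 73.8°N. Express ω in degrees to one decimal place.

68.6°

For the equirectangular projection with φ₀ = 0 (plate carrée), h = 1 along meridians and k = sec φ along parallels.
At 73.8°: h = 1.000, k = 3.584; principal scales a = 3.584, b = 1.000.
sin(ω/2) = (a − b)/(a + b) = 2.584/4.584 = 0.5637, so ω = 2 arcsin(0.5637) ≈ 68.6°.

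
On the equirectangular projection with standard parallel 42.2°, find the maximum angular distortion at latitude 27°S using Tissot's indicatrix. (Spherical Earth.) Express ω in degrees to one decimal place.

In the equirectangular projection with standard parallel φ₀ = 42.2° (x = Rλ cos φ₀, y = Rφ), meridians are true-scale (h = 1) and the parallel scale is k = cos φ₀ / cos φ.
At 27°: h = 1.000, k = 0.8314; principal scales a = 1.000, b = 0.8314.
sin(ω/2) = (a − b)/(a + b) = 0.1686/1.831 = 0.09205, so ω = 2 arcsin(0.09205) ≈ 10.6°.

10.6°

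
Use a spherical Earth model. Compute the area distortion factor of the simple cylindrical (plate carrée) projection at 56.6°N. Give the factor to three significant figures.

In the plate carrée (x = Rλ, y = Rφ), meridians are true-scale (h = 1) and parallels are stretched by k = sec φ.
Areal scale = h·k = 1 × sec φ; at 56.6°, h = 1.000, k = 1.817, so h·k = 1.817.

1.82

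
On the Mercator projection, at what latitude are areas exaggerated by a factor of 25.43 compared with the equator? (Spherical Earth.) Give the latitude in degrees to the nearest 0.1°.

78.6°

Mercator areal scale is sec²φ.
sec²φ = 25.43  ⇒  cos²φ = 0.03932  ⇒  cos φ = 0.1983.
φ = arccos(0.1983) ≈ 78.6°.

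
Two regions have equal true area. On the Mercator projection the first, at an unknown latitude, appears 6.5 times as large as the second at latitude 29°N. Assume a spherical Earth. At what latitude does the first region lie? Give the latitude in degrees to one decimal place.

For equal true areas on Mercator, apparent areas scale as sec²φ, so the ratio is cos²φ₂ / cos²φ₁.
cos²φ₂ / cos²φ₁ = 6.5  ⇒  cos φ₁ = cos 29° / √6.5 = 0.8746/2.550 = 0.3431.
φ₁ = arccos(0.3431) ≈ 69.9°.

69.9°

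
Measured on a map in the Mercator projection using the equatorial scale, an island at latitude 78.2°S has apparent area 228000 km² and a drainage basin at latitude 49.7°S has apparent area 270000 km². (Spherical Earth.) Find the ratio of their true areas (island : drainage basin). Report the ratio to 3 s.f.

0.0844

Mercator's areal exaggeration is sec²φ; hence true area = (apparent area) · cos²φ.
True area of island: 228000 × cos²(78.2°) = 228000 × 0.04182 = 9535 km².
True area of drainage basin: 270000 × cos²(49.7°) = 270000 × 0.4183 = 113000 km².
Ratio = 9535 / 113000 ≈ 0.0844.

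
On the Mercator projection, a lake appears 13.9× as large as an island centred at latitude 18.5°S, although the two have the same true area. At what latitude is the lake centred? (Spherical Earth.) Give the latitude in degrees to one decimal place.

75.3°

On Mercator, (apparent₁)/(apparent₂) = sec²φ₁ / sec²φ₂ when true areas are equal.
cos²φ₂ / cos²φ₁ = 13.9  ⇒  cos φ₁ = cos 18.5° / √13.9 = 0.9483/3.728 = 0.2544.
φ₁ = arccos(0.2544) ≈ 75.3°.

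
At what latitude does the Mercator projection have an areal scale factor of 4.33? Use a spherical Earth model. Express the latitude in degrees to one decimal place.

Mercator areal scale is sec²φ.
sec²φ = 4.33  ⇒  cos²φ = 0.2309  ⇒  cos φ = 0.4806.
φ = arccos(0.4806) ≈ 61.3°.

61.3°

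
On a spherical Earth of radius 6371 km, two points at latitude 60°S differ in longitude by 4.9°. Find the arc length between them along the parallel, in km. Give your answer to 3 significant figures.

Arc length along a parallel = R cos φ · Δλ (with Δλ in radians).
= 6371 × cos 60° × (4.9° × π/180) = 6371 × 0.5000 × 0.08552 ≈ 272 km.

272 km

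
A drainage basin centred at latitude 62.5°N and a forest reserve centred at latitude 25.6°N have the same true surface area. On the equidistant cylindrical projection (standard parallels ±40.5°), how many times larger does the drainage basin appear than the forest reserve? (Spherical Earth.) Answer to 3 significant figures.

The equidistant cylindrical projection with φ₀ = 40.5° has h = 1 (meridians true) and k = cos φ₀ / cos φ along parallels.
Areal scale at 62.5°: h·k = 1.000 × 1.647 = 1.647.
Areal scale at 25.6°: h·k = 1.000 × 0.8432 = 0.8432.
Ratio = 1.647/0.8432 ≈ 1.95.

1.95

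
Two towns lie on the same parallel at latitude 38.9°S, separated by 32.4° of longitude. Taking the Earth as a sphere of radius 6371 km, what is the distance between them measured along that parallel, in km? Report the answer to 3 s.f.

Arc length along a parallel = R cos φ · Δλ (with Δλ in radians).
= 6371 × cos 38.9° × (32.4° × π/180) = 6371 × 0.7782 × 0.5655 ≈ 2800 km.

2800 km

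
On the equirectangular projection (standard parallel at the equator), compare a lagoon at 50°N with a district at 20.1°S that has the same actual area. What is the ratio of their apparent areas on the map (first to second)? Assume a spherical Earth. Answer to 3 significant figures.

1.46

For the equirectangular projection with φ₀ = 0 (plate carrée), h = 1 along meridians and k = sec φ along parallels.
Areal scale at 50°: h·k = 1.000 × 1.556 = 1.556.
Areal scale at 20.1°: h·k = 1.000 × 1.065 = 1.065.
Ratio = 1.556/1.065 ≈ 1.46.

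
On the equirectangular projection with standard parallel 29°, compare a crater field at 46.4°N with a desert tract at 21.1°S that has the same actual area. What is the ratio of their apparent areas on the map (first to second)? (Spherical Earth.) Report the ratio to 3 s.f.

1.35

In the equirectangular projection with standard parallel φ₀ = 29° (x = Rλ cos φ₀, y = Rφ), meridians are true-scale (h = 1) and the parallel scale is k = cos φ₀ / cos φ.
Areal scale at 46.4°: h·k = 1.000 × 1.268 = 1.268.
Areal scale at 21.1°: h·k = 1.000 × 0.9375 = 0.9375.
Ratio = 1.268/0.9375 ≈ 1.35.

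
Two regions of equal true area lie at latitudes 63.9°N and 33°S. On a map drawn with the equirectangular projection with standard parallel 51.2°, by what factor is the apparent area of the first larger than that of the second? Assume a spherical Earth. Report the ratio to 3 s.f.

1.91

The equidistant cylindrical projection with φ₀ = 51.2° has h = 1 (meridians true) and k = cos φ₀ / cos φ along parallels.
Areal scale at 63.9°: h·k = 1.000 × 1.424 = 1.424.
Areal scale at 33°: h·k = 1.000 × 0.7471 = 0.7471.
Ratio = 1.424/0.7471 ≈ 1.91.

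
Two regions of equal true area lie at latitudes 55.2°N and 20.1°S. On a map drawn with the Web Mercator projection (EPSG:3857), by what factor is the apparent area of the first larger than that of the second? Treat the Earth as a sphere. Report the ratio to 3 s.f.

2.71

Mercator is conformal with k = sec φ, so areal scale = k² = sec²φ.
At 55.2°: sec²(55.2°) = 1/0.5707² = 3.070.
At 20.1°: sec²(20.1°) = 1/0.9391² = 1.134.
Ratio = 3.070/1.134 = cos²(20.1°)/cos²(55.2°) ≈ 2.71.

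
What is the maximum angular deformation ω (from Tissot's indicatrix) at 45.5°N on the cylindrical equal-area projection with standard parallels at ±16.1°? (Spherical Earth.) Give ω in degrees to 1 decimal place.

Cylindrical equal-area (φ₀ = 16.1°): h = cos φ / cos 16.1° along meridians, k = cos 16.1° / cos φ along parallels; h·k = 1.
At 45.5°: h = 0.7295, k = 1.371; principal scales a = 1.371, b = 0.7295.
sin(ω/2) = (a − b)/(a + b) = 0.6412/2.100 = 0.3053, so ω = 2 arcsin(0.3053) ≈ 35.6°.

35.6°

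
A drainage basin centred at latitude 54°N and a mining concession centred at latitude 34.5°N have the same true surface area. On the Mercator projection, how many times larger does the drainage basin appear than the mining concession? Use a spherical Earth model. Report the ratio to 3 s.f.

1.97

On Mercator, area is exaggerated by sec²φ = 1/cos²φ.
At 54°: sec²(54°) = 1/0.5878² = 2.894.
At 34.5°: sec²(34.5°) = 1/0.8241² = 1.472.
Ratio = 2.894/1.472 = cos²(34.5°)/cos²(54°) ≈ 1.97.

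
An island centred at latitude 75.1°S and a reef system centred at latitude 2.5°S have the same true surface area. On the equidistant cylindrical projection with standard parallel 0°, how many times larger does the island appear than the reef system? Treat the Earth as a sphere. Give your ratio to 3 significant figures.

3.89

For the equirectangular projection with φ₀ = 0 (plate carrée), h = 1 along meridians and k = sec φ along parallels.
Areal scale at 75.1°: h·k = 1.000 × 3.889 = 3.889.
Areal scale at 2.5°: h·k = 1.000 × 1.001 = 1.001.
Ratio = 3.889/1.001 ≈ 3.89.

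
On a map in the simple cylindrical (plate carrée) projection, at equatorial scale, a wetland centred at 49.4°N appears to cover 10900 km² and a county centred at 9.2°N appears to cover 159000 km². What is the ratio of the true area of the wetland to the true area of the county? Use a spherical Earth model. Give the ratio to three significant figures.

Plate carrée has h = 1 and k = sec φ, giving areal scale sec φ; true area = (apparent area) · cos φ.
True area of wetland: 10900 × cos(49.4°) = 10900 × 0.6508 = 7093 km².
True area of county: 159000 × cos(9.2°) = 159000 × 0.9871 = 157000 km².
Ratio = 7093 / 157000 ≈ 0.0452.

0.0452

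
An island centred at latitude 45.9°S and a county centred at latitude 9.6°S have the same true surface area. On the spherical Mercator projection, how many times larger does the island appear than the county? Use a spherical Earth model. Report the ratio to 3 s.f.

2.01

Mercator is conformal with k = sec φ, so areal scale = k² = sec²φ.
At 45.9°: sec²(45.9°) = 1/0.6959² = 2.065.
At 9.6°: sec²(9.6°) = 1/0.9860² = 1.029.
Ratio = 2.065/1.029 = cos²(9.6°)/cos²(45.9°) ≈ 2.01.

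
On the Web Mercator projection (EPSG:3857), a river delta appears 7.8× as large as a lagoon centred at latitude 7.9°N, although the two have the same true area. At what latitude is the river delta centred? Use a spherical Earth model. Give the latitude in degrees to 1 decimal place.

69.2°

On Mercator, (apparent₁)/(apparent₂) = sec²φ₁ / sec²φ₂ when true areas are equal.
cos²φ₂ / cos²φ₁ = 7.8  ⇒  cos φ₁ = cos 7.9° / √7.8 = 0.9905/2.793 = 0.3547.
φ₁ = arccos(0.3547) ≈ 69.2°.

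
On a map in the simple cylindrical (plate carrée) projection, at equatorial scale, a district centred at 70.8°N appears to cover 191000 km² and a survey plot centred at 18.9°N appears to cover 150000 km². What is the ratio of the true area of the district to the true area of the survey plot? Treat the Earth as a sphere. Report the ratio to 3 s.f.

0.443

On the plate carrée, areal scale = h·k = 1 × sec φ, so true area = apparent × cos φ.
True area of district: 191000 × cos(70.8°) = 191000 × 0.3289 = 62810 km².
True area of survey plot: 150000 × cos(18.9°) = 150000 × 0.9461 = 141900 km².
Ratio = 62810 / 141900 ≈ 0.443.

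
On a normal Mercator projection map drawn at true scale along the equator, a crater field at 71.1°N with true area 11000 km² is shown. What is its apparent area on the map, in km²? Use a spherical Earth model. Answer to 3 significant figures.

The Mercator projection is conformal; its linear scale factor is the same in every direction and equals sec φ = 1/cos φ.
Areal scale = k² = sec²φ = 1/cos²(71.1°) = 1/0.3239² = 9.531.
Apparent area = 11000 × 9.531 ≈ 105000 km².

105000 km²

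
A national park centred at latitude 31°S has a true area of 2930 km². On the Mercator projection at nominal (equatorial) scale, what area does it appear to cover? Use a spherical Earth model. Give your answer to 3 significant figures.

Mercator is conformal, so the point scale is isotropic: h = k = sec φ = 1/cos φ.
Areal scale = k² = sec²φ = 1/cos²(31°) = 1/0.8572² = 1.361.
Apparent area = 2930 × 1.361 ≈ 3990 km².

3990 km²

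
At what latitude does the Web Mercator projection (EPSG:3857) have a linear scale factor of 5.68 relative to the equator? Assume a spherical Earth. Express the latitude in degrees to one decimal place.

Mercator scale is k = sec φ = 1/cos φ.
1/cos φ = 5.68  ⇒  cos φ = 0.1761  ⇒  φ = arccos(0.1761) ≈ 79.9°.

79.9°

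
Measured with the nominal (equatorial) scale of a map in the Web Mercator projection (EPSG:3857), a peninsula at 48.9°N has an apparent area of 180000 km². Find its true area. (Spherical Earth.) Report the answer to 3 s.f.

The Mercator projection is conformal; its linear scale factor is the same in every direction and equals sec φ = 1/cos φ.
Areal scale = k² = sec²φ = 1/cos²(48.9°) = 1/0.6574² = 2.314.
True area = apparent / (areal scale) = 180000 / 2.314 ≈ 77800 km².

77800 km²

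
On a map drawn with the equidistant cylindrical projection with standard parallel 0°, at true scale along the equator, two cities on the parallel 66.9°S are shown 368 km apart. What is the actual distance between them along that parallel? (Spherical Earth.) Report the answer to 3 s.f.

For the equirectangular projection with φ₀ = 0 (plate carrée), h = 1 along meridians and k = sec φ along parallels.
Along the parallel at 66.9°, map distances are exaggerated by k = sec 66.9° = 2.549.
True distance = 368 / 2.549 = 368 × cos 66.9° ≈ 144 km.

144 km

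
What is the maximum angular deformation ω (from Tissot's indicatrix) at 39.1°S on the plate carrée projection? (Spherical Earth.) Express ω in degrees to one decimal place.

For the equirectangular projection with φ₀ = 0 (plate carrée), h = 1 along meridians and k = sec φ along parallels.
At 39.1°: h = 1.000, k = 1.289; principal scales a = 1.289, b = 1.000.
sin(ω/2) = (a − b)/(a + b) = 0.2886/2.289 = 0.1261, so ω = 2 arcsin(0.1261) ≈ 14.5°.

14.5°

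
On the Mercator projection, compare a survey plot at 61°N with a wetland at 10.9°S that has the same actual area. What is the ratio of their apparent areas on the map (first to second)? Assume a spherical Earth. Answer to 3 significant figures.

Mercator areal scale is sec²φ.
At 61°: sec²(61°) = 1/0.4848² = 4.255.
At 10.9°: sec²(10.9°) = 1/0.9820² = 1.037.
Ratio = 4.255/1.037 = cos²(10.9°)/cos²(61°) ≈ 4.10.

4.10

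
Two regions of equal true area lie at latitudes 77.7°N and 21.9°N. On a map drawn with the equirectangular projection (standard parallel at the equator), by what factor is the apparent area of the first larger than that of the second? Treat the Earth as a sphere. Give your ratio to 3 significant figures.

Plate carrée maps x = Rλ, y = Rφ. The meridian scale is h = 1 and the parallel scale is k = 1/cos φ = sec φ.
Areal scale at 77.7°: h·k = 1.000 × 4.694 = 4.694.
Areal scale at 21.9°: h·k = 1.000 × 1.078 = 1.078.
Ratio = 4.694/1.078 ≈ 4.36.

4.36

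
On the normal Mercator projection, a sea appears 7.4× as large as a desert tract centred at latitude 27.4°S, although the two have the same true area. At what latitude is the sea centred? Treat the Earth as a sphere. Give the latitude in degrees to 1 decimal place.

71.0°

On Mercator, (apparent₁)/(apparent₂) = sec²φ₁ / sec²φ₂ when true areas are equal.
cos²φ₂ / cos²φ₁ = 7.4  ⇒  cos φ₁ = cos 27.4° / √7.4 = 0.8878/2.720 = 0.3264.
φ₁ = arccos(0.3264) ≈ 71.0°.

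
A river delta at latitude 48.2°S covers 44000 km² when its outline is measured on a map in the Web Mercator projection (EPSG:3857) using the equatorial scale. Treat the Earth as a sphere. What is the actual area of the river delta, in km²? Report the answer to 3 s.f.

19500 km²

Mercator is conformal, so the point scale is isotropic: h = k = sec φ = 1/cos φ.
Areal scale = k² = sec²φ = 1/cos²(48.2°) = 1/0.6665² = 2.251.
True area = apparent / (areal scale) = 44000 / 2.251 ≈ 19500 km².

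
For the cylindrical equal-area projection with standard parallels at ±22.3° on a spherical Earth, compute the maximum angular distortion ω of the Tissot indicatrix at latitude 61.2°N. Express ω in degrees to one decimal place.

For cylindrical equal-area with standard parallel φ₀, h = cos φ / cos φ₀ and k = cos φ₀ / cos φ, so h·k = 1.
At 61.2°: h = 0.5207, k = 1.921; principal scales a = 1.921, b = 0.5207.
sin(ω/2) = (a − b)/(a + b) = 1.400/2.441 = 0.5734, so ω = 2 arcsin(0.5734) ≈ 70.0°.

70.0°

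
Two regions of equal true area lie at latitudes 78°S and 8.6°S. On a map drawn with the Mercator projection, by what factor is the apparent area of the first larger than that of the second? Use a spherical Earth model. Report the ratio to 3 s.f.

22.6

On Mercator, area is exaggerated by sec²φ = 1/cos²φ.
At 78°: sec²(78°) = 1/0.2079² = 23.13.
At 8.6°: sec²(8.6°) = 1/0.9888² = 1.023.
Ratio = 23.13/1.023 = cos²(8.6°)/cos²(78°) ≈ 22.6.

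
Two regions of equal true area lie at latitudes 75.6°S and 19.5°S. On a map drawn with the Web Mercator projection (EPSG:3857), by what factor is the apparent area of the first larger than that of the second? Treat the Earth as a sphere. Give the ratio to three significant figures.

Mercator areal scale is sec²φ.
At 75.6°: sec²(75.6°) = 1/0.2487² = 16.17.
At 19.5°: sec²(19.5°) = 1/0.9426² = 1.125.
Ratio = 16.17/1.125 = cos²(19.5°)/cos²(75.6°) ≈ 14.4.

14.4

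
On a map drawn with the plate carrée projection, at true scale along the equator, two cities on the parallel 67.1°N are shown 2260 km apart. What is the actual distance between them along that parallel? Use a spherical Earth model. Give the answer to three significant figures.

879 km

In the plate carrée (x = Rλ, y = Rφ), meridians are true-scale (h = 1) and parallels are stretched by k = sec φ.
Along the parallel at 67.1°, map distances are exaggerated by k = sec 67.1° = 2.570.
True distance = 2260 / 2.570 = 2260 × cos 67.1° ≈ 879 km.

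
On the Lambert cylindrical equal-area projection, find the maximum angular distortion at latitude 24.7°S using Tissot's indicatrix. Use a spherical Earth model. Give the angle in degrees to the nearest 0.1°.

11.0°

The Lambert cylindrical equal-area projection is the cylindrical equal-area projection with its standard parallel at the equator (φ₀ = 0). For cylindrical equal-area with standard parallel φ₀, h = cos φ / cos φ₀ and k = cos φ₀ / cos φ, so h·k = 1.
At 24.7°: h = 0.9085, k = 1.101; principal scales a = 1.101, b = 0.9085.
sin(ω/2) = (a − b)/(a + b) = 0.1922/2.009 = 0.09566, so ω = 2 arcsin(0.09566) ≈ 11.0°.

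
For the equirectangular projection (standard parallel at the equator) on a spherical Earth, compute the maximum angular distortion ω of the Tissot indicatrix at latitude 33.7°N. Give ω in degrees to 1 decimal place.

For the equirectangular projection with φ₀ = 0 (plate carrée), h = 1 along meridians and k = sec φ along parallels.
At 33.7°: h = 1.000, k = 1.202; principal scales a = 1.202, b = 1.000.
sin(ω/2) = (a − b)/(a + b) = 0.2020/2.202 = 0.09173, so ω = 2 arcsin(0.09173) ≈ 10.5°.

10.5°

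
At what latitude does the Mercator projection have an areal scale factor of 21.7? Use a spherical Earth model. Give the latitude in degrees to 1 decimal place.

Mercator areal scale is sec²φ.
sec²φ = 21.7  ⇒  cos²φ = 0.04608  ⇒  cos φ = 0.2147.
φ = arccos(0.2147) ≈ 77.6°.

77.6°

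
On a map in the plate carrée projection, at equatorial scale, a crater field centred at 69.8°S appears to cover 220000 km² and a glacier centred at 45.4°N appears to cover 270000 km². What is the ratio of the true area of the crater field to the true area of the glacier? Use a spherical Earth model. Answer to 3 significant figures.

Plate carrée has h = 1 and k = sec φ, giving areal scale sec φ; true area = (apparent area) · cos φ.
True area of crater field: 220000 × cos(69.8°) = 220000 × 0.3453 = 75970 km².
True area of glacier: 270000 × cos(45.4°) = 270000 × 0.7022 = 189600 km².
Ratio = 75970 / 189600 ≈ 0.401.

0.401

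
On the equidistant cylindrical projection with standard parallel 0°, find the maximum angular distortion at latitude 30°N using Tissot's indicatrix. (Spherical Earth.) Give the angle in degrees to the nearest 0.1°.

8.2°

For the equirectangular projection with φ₀ = 0 (plate carrée), h = 1 along meridians and k = sec φ along parallels.
At 30°: h = 1.000, k = 1.155; principal scales a = 1.155, b = 1.000.
sin(ω/2) = (a − b)/(a + b) = 0.1547/2.155 = 0.07180, so ω = 2 arcsin(0.07180) ≈ 8.2°.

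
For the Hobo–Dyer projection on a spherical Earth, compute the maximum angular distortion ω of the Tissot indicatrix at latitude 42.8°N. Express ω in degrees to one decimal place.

Hobo–Dyer is a cylindrical equal-area projection with standard parallels at ±37.5°. Cylindrical equal-area (φ₀ = 37.5°): h = cos φ / cos 37.5° along meridians, k = cos 37.5° / cos φ along parallels; h·k = 1.
At 42.8°: h = 0.9248, k = 1.081; principal scales a = 1.081, b = 0.9248.
sin(ω/2) = (a − b)/(a + b) = 0.1564/2.006 = 0.07797, so ω = 2 arcsin(0.07797) ≈ 8.9°.

8.9°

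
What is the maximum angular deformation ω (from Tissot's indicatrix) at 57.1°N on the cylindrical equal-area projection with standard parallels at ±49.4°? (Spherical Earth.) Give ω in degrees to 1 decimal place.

20.6°

Cylindrical equal-area (φ₀ = 49.4°): h = cos φ / cos 49.4° along meridians, k = cos 49.4° / cos φ along parallels; h·k = 1.
At 57.1°: h = 0.8347, k = 1.198; principal scales a = 1.198, b = 0.8347.
sin(ω/2) = (a − b)/(a + b) = 0.3634/2.033 = 0.1788, so ω = 2 arcsin(0.1788) ≈ 20.6°.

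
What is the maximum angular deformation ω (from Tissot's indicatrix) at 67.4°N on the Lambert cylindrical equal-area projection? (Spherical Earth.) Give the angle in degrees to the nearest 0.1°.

95.9°

The Lambert cylindrical equal-area projection is the cylindrical equal-area projection with its standard parallel at the equator (φ₀ = 0). Cylindrical equal-area (φ₀ = 0°): h = cos φ / cos 0° along meridians, k = cos 0° / cos φ along parallels; h·k = 1.
At 67.4°: h = 0.3843, k = 2.602; principal scales a = 2.602, b = 0.3843.
sin(ω/2) = (a − b)/(a + b) = 2.218/2.986 = 0.7426, so ω = 2 arcsin(0.7426) ≈ 95.9°.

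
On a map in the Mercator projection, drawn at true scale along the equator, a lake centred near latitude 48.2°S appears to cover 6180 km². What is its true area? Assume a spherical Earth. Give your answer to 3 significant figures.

2750 km²

Mercator is conformal, so the point scale is isotropic: h = k = sec φ = 1/cos φ.
Areal scale = k² = sec²φ = 1/cos²(48.2°) = 1/0.6665² = 2.251.
True area = apparent / (areal scale) = 6180 / 2.251 ≈ 2750 km².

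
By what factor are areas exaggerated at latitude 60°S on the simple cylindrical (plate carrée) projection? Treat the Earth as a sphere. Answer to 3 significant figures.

For the equirectangular projection with φ₀ = 0 (plate carrée), h = 1 along meridians and k = sec φ along parallels.
Areal scale = h·k = 1 × sec φ; at 60°, h = 1.000, k = 2.000, so h·k = 2.000.

2.00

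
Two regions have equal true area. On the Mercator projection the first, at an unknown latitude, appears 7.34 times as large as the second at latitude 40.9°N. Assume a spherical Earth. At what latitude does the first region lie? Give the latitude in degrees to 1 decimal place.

On Mercator, (apparent₁)/(apparent₂) = sec²φ₁ / sec²φ₂ when true areas are equal.
cos²φ₂ / cos²φ₁ = 7.34  ⇒  cos φ₁ = cos 40.9° / √7.34 = 0.7559/2.709 = 0.2790.
φ₁ = arccos(0.2790) ≈ 73.8°.

73.8°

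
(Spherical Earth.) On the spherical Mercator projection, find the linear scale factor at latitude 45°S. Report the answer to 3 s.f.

1.41

Mercator is conformal, so the point scale is isotropic: h = k = sec φ = 1/cos φ.
k = 1/cos 45° = 1/0.7071 = 1.414.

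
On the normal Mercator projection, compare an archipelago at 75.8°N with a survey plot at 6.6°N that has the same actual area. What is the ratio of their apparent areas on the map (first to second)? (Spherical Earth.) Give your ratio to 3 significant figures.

16.4

Mercator is conformal with k = sec φ, so areal scale = k² = sec²φ.
At 75.8°: sec²(75.8°) = 1/0.2453² = 16.62.
At 6.6°: sec²(6.6°) = 1/0.9934² = 1.013.
Ratio = 16.62/1.013 = cos²(6.6°)/cos²(75.8°) ≈ 16.4.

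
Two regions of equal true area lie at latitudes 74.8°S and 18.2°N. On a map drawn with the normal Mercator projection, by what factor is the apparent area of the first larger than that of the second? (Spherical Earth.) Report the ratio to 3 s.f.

13.1

Mercator is conformal with k = sec φ, so areal scale = k² = sec²φ.
At 74.8°: sec²(74.8°) = 1/0.2622² = 14.55.
At 18.2°: sec²(18.2°) = 1/0.9500² = 1.108.
Ratio = 14.55/1.108 = cos²(18.2°)/cos²(74.8°) ≈ 13.1.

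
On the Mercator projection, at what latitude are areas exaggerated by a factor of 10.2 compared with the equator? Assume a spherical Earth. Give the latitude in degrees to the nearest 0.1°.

Mercator areal scale is sec²φ.
sec²φ = 10.2  ⇒  cos²φ = 0.09804  ⇒  cos φ = 0.3131.
φ = arccos(0.3131) ≈ 71.8°.

71.8°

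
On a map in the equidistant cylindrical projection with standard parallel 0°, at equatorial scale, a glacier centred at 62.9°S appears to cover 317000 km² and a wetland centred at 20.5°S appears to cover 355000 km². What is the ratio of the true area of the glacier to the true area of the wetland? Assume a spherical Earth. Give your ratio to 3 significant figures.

0.434

On the plate carrée, areal scale = h·k = 1 × sec φ, so true area = apparent × cos φ.
True area of glacier: 317000 × cos(62.9°) = 317000 × 0.4555 = 144400 km².
True area of wetland: 355000 × cos(20.5°) = 355000 × 0.9367 = 332500 km².
Ratio = 144400 / 332500 ≈ 0.434.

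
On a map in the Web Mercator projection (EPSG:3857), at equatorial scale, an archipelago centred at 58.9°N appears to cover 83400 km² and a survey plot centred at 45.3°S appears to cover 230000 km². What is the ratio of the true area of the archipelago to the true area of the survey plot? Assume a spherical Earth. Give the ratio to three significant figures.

0.196

On Mercator the areal scale is sec²φ, so true area = apparent × cos²φ.
True area of archipelago: 83400 × cos²(58.9°) = 83400 × 0.2668 = 22250 km².
True area of survey plot: 230000 × cos²(45.3°) = 230000 × 0.4948 = 113800 km².
Ratio = 22250 / 113800 ≈ 0.196.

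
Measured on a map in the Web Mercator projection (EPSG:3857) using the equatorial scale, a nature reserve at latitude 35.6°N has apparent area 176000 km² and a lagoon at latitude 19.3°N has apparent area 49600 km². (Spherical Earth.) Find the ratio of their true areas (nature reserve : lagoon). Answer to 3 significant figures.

2.63

Since Mercator area scale is 1/cos²φ, the true area equals the apparent area multiplied by cos²φ.
True area of nature reserve: 176000 × cos²(35.6°) = 176000 × 0.6611 = 116400 km².
True area of lagoon: 49600 × cos²(19.3°) = 49600 × 0.8908 = 44180 km².
Ratio = 116400 / 44180 ≈ 2.63.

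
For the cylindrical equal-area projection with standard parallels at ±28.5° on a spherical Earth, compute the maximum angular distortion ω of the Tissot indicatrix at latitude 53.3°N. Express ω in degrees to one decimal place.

Cylindrical equal-area (φ₀ = 28.5°): h = cos φ / cos 28.5° along meridians, k = cos 28.5° / cos φ along parallels; h·k = 1.
At 53.3°: h = 0.6800, k = 1.471; principal scales a = 1.471, b = 0.6800.
sin(ω/2) = (a − b)/(a + b) = 0.7905/2.151 = 0.3676, so ω = 2 arcsin(0.3676) ≈ 43.1°.

43.1°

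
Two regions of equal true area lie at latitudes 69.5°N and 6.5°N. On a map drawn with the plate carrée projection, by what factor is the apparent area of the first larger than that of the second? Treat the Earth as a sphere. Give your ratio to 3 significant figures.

In the plate carrée (x = Rλ, y = Rφ), meridians are true-scale (h = 1) and parallels are stretched by k = sec φ.
Areal scale at 69.5°: h·k = 1.000 × 2.855 = 2.855.
Areal scale at 6.5°: h·k = 1.000 × 1.006 = 1.006.
Ratio = 2.855/1.006 ≈ 2.84.

2.84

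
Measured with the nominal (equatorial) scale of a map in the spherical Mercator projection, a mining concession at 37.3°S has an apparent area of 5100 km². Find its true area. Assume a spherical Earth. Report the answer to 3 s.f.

3230 km²

The Mercator projection is conformal; its linear scale factor is the same in every direction and equals sec φ = 1/cos φ.
Areal scale = k² = sec²φ = 1/cos²(37.3°) = 1/0.7955² = 1.580.
True area = apparent / (areal scale) = 5100 / 1.580 ≈ 3230 km².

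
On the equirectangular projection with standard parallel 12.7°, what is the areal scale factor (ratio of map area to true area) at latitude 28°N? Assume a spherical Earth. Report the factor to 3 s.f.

With standard parallel φ₀ = 12.7°, the equirectangular projection gives x = Rλ cos φ₀, y = Rφ, so h = 1 and k = cos 12.7° / cos φ.
Areal scale = h·k = 1 × cos φ₀ / cos φ; at 28°, h = 1.000, k = 1.105, so h·k = 1.105.

1.10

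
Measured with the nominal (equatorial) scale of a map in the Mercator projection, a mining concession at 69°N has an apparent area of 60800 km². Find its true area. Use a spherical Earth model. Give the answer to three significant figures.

7810 km²

For Mercator, h = k = sec φ (a conformal cylindrical projection has a single point scale, 1/cos φ).
Areal scale = k² = sec²φ = 1/cos²(69°) = 1/0.3584² = 7.786.
True area = apparent / (areal scale) = 60800 / 7.786 ≈ 7810 km².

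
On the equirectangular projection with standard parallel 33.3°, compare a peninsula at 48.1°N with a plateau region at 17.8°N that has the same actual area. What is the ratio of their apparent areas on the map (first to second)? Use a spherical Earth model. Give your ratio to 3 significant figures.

With standard parallel φ₀ = 33.3°, the equirectangular projection gives x = Rλ cos φ₀, y = Rφ, so h = 1 and k = cos 33.3° / cos φ.
Areal scale at 48.1°: h·k = 1.000 × 1.252 = 1.252.
Areal scale at 17.8°: h·k = 1.000 × 0.8778 = 0.8778.
Ratio = 1.252/0.8778 ≈ 1.43.

1.43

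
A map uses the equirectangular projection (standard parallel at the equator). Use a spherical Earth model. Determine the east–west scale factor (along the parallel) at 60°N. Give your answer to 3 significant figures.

For the equirectangular projection with φ₀ = 0 (plate carrée), h = 1 along meridians and k = sec φ along parallels.
k = 1/cos 60° = 1/0.5000 = 2.000.

2.00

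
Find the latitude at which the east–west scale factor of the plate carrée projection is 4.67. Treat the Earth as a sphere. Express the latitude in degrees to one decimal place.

77.6°

Plate carrée: h = 1, k = sec φ along parallels.
sec φ = 4.67  ⇒  cos φ = 0.2141  ⇒  φ ≈ 77.6°.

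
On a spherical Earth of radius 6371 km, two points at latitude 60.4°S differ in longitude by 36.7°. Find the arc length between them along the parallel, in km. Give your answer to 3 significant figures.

2020 km

Arc length along a parallel = R cos φ · Δλ (with Δλ in radians).
= 6371 × cos 60.4° × (36.7° × π/180) = 6371 × 0.4939 × 0.6405 ≈ 2020 km.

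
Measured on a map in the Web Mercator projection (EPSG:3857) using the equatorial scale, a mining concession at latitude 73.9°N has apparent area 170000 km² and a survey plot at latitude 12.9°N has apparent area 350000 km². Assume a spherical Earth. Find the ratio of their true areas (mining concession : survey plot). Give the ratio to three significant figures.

0.0393

Since Mercator area scale is 1/cos²φ, the true area equals the apparent area multiplied by cos²φ.
True area of mining concession: 170000 × cos²(73.9°) = 170000 × 0.07690 = 13070 km².
True area of survey plot: 350000 × cos²(12.9°) = 350000 × 0.9502 = 332600 km².
Ratio = 13070 / 332600 ≈ 0.0393.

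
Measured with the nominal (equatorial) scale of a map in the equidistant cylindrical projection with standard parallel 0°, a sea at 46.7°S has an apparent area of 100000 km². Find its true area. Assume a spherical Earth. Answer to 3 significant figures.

68600 km²

In the plate carrée (x = Rλ, y = Rφ), meridians are true-scale (h = 1) and parallels are stretched by k = sec φ.
Areal scale = h·k = 1 × sec φ; at 46.7°, h = 1.000, k = 1.458, so h·k = 1.458.
True area = apparent / (areal scale) = 100000 / 1.458 ≈ 68600 km².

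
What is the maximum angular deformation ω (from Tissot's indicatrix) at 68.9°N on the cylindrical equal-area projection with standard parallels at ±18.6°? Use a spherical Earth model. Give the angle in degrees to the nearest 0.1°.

96.8°

A cylindrical equal-area projection with standard parallel φ₀ has meridian scale h = cos φ / cos φ₀ and parallel scale k = cos φ₀ / cos φ (so areas are preserved, h·k = 1).
At 68.9°: h = 0.3798, k = 2.633; principal scales a = 2.633, b = 0.3798.
sin(ω/2) = (a − b)/(a + b) = 2.253/3.013 = 0.7478, so ω = 2 arcsin(0.7478) ≈ 96.8°.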